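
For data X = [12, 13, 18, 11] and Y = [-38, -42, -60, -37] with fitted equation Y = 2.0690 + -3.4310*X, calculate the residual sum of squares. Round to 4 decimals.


Compute predicted values, then residuals = yi - yhat_i.
Residuals: [1.1030, 0.5340, -0.3110, -1.3280].
SSres = sum(residual^2) = 3.3621.

3.3621


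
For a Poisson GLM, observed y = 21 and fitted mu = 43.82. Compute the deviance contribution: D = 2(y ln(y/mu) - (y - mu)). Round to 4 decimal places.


y/mu = 21/43.82 = 0.479233 (approx.), and ln(21/43.82) = -0.735568.
y * ln(y/mu) = 21 * -0.735568 = -15.446928.
y - mu = -22.82.
D = 2 * (-15.446928 - -22.82) = 14.746144, which rounds to 14.7461.

14.7461


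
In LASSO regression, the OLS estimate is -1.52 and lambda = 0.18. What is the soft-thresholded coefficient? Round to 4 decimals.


|beta_OLS| = 1.52.
lambda = 0.18.
Since |beta| > lambda, coefficient = sign(beta)*(|beta| - lambda) = -1.3400.
Result = -1.3400.

-1.3400


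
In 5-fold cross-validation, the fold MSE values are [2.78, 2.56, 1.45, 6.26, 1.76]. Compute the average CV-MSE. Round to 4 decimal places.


Add all fold MSEs: 14.8100.
Divide by k = 5: 14.8100/5 = 2.9620.

2.9620


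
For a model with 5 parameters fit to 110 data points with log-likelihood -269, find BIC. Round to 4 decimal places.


k * ln(n) = 5 * ln(110) = 5 * 4.700480 = 23.502400.
-2 * loglik = -2 * (-269) = 538.
BIC = 23.502400 + 538 = 561.502400, which rounds to 561.5024.

561.5024


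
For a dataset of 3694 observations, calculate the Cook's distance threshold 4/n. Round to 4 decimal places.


Using the rule of thumb:
Threshold = 4 / 3694 = 0.0011.

0.0011


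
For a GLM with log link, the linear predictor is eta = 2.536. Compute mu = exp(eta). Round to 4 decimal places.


Apply the inverse link:
mu = e^2.536 = 12.6291.

12.6291


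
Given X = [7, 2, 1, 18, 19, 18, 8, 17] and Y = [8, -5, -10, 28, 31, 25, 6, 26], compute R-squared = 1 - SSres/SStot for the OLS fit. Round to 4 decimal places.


After computing the OLS fit (b0=-9.8717, b1=2.0886):
SSres = 25.7076, SStot = 1785.8750.
R^2 = 1 - 25.7076/1785.8750 = 0.9856.

0.9856


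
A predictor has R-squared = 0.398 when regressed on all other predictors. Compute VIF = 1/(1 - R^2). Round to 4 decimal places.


VIF = 1 / (1 - 0.398).
= 1 / 0.602 = 1.6611.

1.6611


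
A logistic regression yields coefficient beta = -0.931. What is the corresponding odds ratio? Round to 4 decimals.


Odds ratio = exp(beta) = exp(-0.931).
= 0.3942.

0.3942


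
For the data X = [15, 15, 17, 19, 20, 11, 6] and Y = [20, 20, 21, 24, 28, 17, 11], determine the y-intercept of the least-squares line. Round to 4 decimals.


The slope is b1 = 1.0697.
Sample means are xbar = 14.7143 and ybar = 20.1429.
Intercept: b0 = 20.1429 - (1.0697)(14.7143) = 4.4030.

4.4030


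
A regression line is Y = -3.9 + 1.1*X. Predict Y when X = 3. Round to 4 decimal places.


Plug X = 3 into Y = -3.9 + 1.1*X:
Y = -3.9 + 3.3000 = -0.6000.

-0.6000


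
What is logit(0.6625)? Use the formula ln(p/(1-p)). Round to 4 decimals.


1 - p = 0.3375.
p/(1-p) = 1.9630.
logit = ln(1.9630) = 0.6745.

0.6745


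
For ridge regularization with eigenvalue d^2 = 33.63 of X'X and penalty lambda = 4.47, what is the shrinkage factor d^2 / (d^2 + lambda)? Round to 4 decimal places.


Denominator = d^2 + lambda = 33.63 + 4.47 = 38.1000.
Shrinkage = 33.63 / 38.1000 = 0.8827.

0.8827


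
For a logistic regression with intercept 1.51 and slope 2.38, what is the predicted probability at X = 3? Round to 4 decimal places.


Compute z = 1.51 + (2.38)(3) = 8.6500.
exp(-z) = 0.0002.
P = 1/(1 + 0.0002) = 0.9998.

0.9998


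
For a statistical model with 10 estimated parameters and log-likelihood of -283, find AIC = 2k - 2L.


AIC = 2k - 2*loglik = 2(10) - 2(-283).
= 20 + 566 = 586.

586


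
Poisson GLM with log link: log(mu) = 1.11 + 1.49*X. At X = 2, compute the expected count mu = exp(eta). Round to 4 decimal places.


Linear predictor: eta = 1.11 + (1.49)(2) = 4.0900.
Expected count: mu = exp(4.0900) = 59.7399.

59.7399


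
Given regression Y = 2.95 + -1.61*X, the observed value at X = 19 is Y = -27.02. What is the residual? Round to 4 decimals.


Compute yhat = 2.95 + (-1.61)(19) = -27.6400.
Residual = actual - predicted = -27.02 - -27.6400 = 0.6200.

0.6200


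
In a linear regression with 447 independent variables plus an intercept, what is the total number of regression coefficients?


Total coefficients = number of predictors + 1 (for the intercept).
= 447 + 1 = 448.

448


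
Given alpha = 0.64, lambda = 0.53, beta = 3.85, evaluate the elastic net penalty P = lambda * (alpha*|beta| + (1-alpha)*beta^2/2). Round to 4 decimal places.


alpha * |beta| = 0.64 * 3.85 = 2.4640.
(1-alpha) * beta^2/2 = 0.36 * 14.8225/2 = 2.6681.
Total = 0.53 * (2.4640 + 2.6681) = 2.7200.

2.7200


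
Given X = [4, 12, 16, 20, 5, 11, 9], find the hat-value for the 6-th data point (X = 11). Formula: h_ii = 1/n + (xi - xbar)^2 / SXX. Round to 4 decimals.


Mean of X: xbar = 11.0000.
SXX = 196.0000.
For X = 11: h = 1/7 + (11 - 11.0000)^2/196.0000 = 0.1429.

0.1429


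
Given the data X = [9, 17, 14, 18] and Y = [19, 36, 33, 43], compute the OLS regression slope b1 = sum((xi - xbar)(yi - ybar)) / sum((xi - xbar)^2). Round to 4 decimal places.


First compute the means: xbar = 14.5000, ybar = 32.7500.
Then S_xx = sum((xi - xbar)^2) = 49.0000.
S_xy = sum((xi - xbar)(yi - ybar)) = 119.5000.
b1 = S_xy / S_xx = 119.5000 / 49.0000 = 2.4388.

2.4388


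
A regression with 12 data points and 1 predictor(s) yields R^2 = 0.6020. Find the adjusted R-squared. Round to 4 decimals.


Plug in: Adj R^2 = 1 - (1 - 0.6020) * 11/10.
= 1 - 0.3980 * 11/10
= 1 - 4.3780 / 10
= 1 - 0.4378 = 0.5622.

0.5622


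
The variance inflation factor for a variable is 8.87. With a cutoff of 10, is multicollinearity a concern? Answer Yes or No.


The threshold is 10.
VIF = 8.87 is < 10.
Multicollinearity indication: No.

No


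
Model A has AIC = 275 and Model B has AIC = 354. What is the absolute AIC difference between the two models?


|AIC_A - AIC_B| = |275 - 354| = 79.
Model A is preferred (lower AIC).

79


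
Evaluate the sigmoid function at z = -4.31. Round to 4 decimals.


First, exp(4.3100) = 74.4405.
Then sigma(z) = 1/(1 + 74.4405) = 0.0133.

0.0133


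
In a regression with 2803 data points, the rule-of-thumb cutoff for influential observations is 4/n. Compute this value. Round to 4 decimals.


Using the rule of thumb:
Threshold = 4 / 2803 = 0.0014.

0.0014


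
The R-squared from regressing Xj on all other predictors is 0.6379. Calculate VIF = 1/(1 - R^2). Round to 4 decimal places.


VIF = 1 / (1 - 0.6379).
= 1 / 0.3621 = 2.7617.

2.7617


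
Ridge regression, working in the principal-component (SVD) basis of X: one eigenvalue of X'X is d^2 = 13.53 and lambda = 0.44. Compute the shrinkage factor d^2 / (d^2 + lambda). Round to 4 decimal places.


d^2 + lambda = 13.53 + 0.44 = 13.9700.
Shrinkage factor = 13.53/13.9700 = 0.9685.

0.9685


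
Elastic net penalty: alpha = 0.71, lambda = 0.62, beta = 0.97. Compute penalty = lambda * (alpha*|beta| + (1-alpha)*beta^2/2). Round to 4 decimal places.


alpha * |beta| = 0.71 * 0.97 = 0.6887.
(1-alpha) * beta^2/2 = 0.29 * 0.9409/2 = 0.1364.
Total = 0.62 * (0.6887 + 0.1364) = 0.5116.

0.5116


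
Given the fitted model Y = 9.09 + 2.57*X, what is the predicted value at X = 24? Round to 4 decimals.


Predicted value:
Y = 9.09 + (2.57)(24) = 9.09 + 61.6800 = 70.7700.

70.7700


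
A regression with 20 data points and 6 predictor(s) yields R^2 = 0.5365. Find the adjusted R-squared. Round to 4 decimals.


Using the formula:
(1 - 0.5365) = 0.4635.
Multiply by 19/13: 0.4635 * 19 = 8.8065, then 8.8065 / 13 = 0.6774.
Adj R^2 = 1 - 0.6774 = 0.3226.

0.3226


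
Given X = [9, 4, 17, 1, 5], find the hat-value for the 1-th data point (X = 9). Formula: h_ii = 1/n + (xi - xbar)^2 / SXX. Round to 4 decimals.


Compute xbar = 7.2000 with n = 5 observations.
SXX = 152.8000.
Leverage = 1/5 + (9 - 7.2000)^2/152.8000 = 0.2212.

0.2212


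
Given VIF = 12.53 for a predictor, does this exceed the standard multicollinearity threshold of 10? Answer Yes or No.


Check: VIF = 12.53 vs threshold = 10.
Since 12.53 >= 10, the answer is Yes.

Yes


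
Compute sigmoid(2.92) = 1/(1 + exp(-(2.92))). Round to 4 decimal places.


Compute exp(-2.9200) = 0.0539.
Sigmoid = 1 / (1 + 0.0539) = 1 / 1.0539 = 0.9488.

0.9488


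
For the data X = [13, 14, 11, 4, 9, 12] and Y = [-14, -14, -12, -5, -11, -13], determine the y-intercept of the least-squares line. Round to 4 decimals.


The slope is b1 = -0.9237.
Sample means are xbar = 10.5000 and ybar = -11.5000.
Intercept: b0 = -11.5000 - (-0.9237)(10.5000) = -1.8015.

-1.8015


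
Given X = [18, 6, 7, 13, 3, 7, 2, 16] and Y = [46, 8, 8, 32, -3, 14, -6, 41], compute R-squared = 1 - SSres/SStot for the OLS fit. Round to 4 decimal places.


The fitted line is Y = -12.2944 + 3.3105*X.
SSres = 22.0927, SStot = 2740.0000.
R^2 = 1 - SSres/SStot = 0.9919.

0.9919


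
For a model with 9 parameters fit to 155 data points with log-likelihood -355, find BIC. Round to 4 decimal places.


Compute k*ln(n) = 9*ln(155) = 9*5.043425 = 45.390825.
Then -2*loglik = 710.
BIC = 45.390825 + 710 = 755.390825, which rounds to 755.3908.

755.3908


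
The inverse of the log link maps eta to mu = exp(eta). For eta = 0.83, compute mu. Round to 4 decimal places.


Apply the inverse link:
mu = e^0.83 = 2.2933.

2.2933


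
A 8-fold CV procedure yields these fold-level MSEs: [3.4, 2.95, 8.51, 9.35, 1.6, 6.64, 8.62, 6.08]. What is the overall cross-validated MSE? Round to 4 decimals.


Add all fold MSEs: 47.1500.
Divide by k = 8: 47.1500/8 = 5.8938.

5.8938


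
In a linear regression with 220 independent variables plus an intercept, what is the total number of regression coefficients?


Each predictor gets one coefficient, plus one intercept.
Total parameters = 220 + 1 = 221.

221


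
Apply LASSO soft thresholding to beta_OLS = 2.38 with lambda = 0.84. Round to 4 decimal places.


|beta_OLS| = 2.38.
lambda = 0.84.
Since |beta| > lambda, coefficient = sign(beta)*(|beta| - lambda) = 1.5400.
Result = 1.5400.

1.5400


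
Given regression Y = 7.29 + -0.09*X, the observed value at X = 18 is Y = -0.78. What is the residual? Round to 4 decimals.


Predicted = 7.29 + -0.09 * 18 = 5.6700.
Residual = -0.78 - 5.6700 = -6.4500.

-6.4500


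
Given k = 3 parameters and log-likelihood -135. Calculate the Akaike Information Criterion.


AIC = 2*3 - 2*(-135).
= 6 + 270 = 276.

276


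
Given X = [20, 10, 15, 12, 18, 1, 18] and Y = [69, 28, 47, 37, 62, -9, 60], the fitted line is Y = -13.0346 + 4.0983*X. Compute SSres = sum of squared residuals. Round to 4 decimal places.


Predicted values from Y = -13.0346 + 4.0983*X.
Residuals: [0.0686, 0.0516, -1.4399, 0.8550, 1.2652, -0.0637, -0.7348].
SSres = 4.9564.

4.9564


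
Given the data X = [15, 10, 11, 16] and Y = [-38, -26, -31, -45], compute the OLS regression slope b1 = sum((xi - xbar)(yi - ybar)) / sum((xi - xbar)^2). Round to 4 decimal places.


Calculate xbar = 13.0000, ybar = -35.0000.
S_xx = 26.0000, S_xy = -71.0000.
Using b1 = S_xy / S_xx = -71.0000 / 26.0000, we get b1 = -2.7308.

-2.7308


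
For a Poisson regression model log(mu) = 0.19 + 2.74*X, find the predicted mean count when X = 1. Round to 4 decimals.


eta = 0.19 + 2.74 * 1 = 2.9300.
mu = exp(2.9300) = 18.7276.

18.7276


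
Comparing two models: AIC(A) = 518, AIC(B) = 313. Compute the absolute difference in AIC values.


|AIC_A - AIC_B| = |518 - 313| = 205.
Model B is preferred (lower AIC).

205


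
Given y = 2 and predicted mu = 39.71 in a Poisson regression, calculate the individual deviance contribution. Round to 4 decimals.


y/mu = 2/39.71 = 0.050365 (approx.), and ln(2/39.71) = -2.988456.
y * ln(y/mu) = 2 * -2.988456 = -5.976912.
y - mu = -37.71.
D = 2 * (-5.976912 - -37.71) = 63.466176, which rounds to 63.4662.

63.4662


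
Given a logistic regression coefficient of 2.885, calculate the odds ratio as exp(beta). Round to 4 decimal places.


exp(2.885) = 17.9036.
So the odds ratio is 17.9036.

17.9036


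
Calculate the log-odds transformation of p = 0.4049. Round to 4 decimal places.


Compute the odds: 0.4049/0.5951 = 0.6804.
Take the natural log: ln(0.6804) = -0.3851.

-0.3851


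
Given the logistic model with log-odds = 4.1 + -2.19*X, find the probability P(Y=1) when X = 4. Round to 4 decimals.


z = 4.1 + -2.19 * 4 = -4.6600.
Sigmoid: P = 1 / (1 + exp(4.6600)) = 0.0094.

0.0094


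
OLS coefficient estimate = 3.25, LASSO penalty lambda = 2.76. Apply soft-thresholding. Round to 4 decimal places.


|beta_OLS| = 3.25.
lambda = 2.76.
Since |beta| > lambda, coefficient = sign(beta)*(|beta| - lambda) = 0.4900.
Result = 0.4900.

0.4900


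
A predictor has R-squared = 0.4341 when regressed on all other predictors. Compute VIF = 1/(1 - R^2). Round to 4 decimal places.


Denominator: 1 - 0.4341 = 0.5659.
VIF = 1 / 0.5659 = 1.7671.

1.7671


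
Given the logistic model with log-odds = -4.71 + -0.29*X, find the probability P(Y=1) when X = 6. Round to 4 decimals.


Compute z = -4.71 + (-0.29)(6) = -6.4500.
exp(-z) = 632.7023.
P = 1/(1 + 632.7023) = 0.0016.

0.0016


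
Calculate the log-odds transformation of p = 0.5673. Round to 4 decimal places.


Compute the odds: 0.5673/0.4327 = 1.3111.
Take the natural log: ln(1.3111) = 0.2708.

0.2708


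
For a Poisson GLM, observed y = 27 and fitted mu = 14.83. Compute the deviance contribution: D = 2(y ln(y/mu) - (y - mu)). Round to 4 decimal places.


y/mu = 27/14.83 = 1.820634 (approx.), and ln(27/14.83) = 0.599185.
y * ln(y/mu) = 27 * 0.599185 = 16.177995.
y - mu = 12.17.
D = 2 * (16.177995 - 12.17) = 8.015990, which rounds to 8.0160.

8.0160


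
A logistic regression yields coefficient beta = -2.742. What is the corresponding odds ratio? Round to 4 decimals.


exp(-2.742) = 0.0644.
So the odds ratio is 0.0644.

0.0644


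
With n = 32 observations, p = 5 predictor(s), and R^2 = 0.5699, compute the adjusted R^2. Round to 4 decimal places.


Using the formula:
(1 - 0.5699) = 0.4301.
Multiply by 31/26: 0.4301 * 31 = 13.3331, then 13.3331 / 26 = 0.5128.
Adj R^2 = 1 - 0.5128 = 0.4872.

0.4872


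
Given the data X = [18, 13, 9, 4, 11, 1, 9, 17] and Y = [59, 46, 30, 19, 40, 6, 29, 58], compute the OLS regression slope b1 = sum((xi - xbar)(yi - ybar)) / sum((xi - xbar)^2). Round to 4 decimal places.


The sample means are xbar = 10.2500 and ybar = 35.8750.
Compute S_xx = 241.5000 and S_xy = 757.2500.
Slope b1 = S_xy / S_xx = 757.2500 / 241.5000 = 3.1356.

3.1356


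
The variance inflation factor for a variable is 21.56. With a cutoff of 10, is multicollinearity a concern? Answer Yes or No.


Check: VIF = 21.56 vs threshold = 10.
Since 21.56 >= 10, the answer is Yes.

Yes


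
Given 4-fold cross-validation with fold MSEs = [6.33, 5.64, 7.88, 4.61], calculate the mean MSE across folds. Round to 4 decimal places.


Add all fold MSEs: 24.4600.
Divide by k = 4: 24.4600/4 = 6.1150.

6.1150


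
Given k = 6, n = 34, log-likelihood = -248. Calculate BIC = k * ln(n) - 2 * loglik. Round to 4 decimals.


k * ln(n) = 6 * ln(34) = 6 * 3.526361 = 21.158166.
-2 * loglik = -2 * (-248) = 496.
BIC = 21.158166 + 496 = 517.158166, which rounds to 517.1582.

517.1582


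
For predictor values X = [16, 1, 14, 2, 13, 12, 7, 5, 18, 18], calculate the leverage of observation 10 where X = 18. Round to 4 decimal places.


Compute xbar = 10.6000 with n = 10 observations.
SXX = 368.4000.
Leverage = 1/10 + (18 - 10.6000)^2/368.4000 = 0.2486.

0.2486


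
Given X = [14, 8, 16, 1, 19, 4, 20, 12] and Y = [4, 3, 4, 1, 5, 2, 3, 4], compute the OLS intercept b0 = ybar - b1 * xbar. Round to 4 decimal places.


Compute b1 = 0.1514 from the OLS formula.
With xbar = 11.7500 and ybar = 3.2500, the intercept is:
b0 = 3.2500 - 0.1514 * 11.7500 = 1.4708.

1.4708


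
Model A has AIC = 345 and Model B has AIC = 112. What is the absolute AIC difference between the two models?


Absolute difference = |345 - 112| = 233.
The model with lower AIC (B) is preferred.

233


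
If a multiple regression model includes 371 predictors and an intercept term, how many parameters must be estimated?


Each predictor gets one coefficient, plus one intercept.
Total parameters = 371 + 1 = 372.

372


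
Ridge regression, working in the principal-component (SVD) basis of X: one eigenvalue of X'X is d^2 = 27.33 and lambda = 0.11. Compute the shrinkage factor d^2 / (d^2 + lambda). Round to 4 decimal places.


d^2 + lambda = 27.33 + 0.11 = 27.4400.
Shrinkage factor = 27.33/27.4400 = 0.9960.

0.9960


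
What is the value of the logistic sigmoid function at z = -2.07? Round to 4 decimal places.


First, exp(2.0700) = 7.9248.
Then sigma(z) = 1/(1 + 7.9248) = 0.1120.

0.1120


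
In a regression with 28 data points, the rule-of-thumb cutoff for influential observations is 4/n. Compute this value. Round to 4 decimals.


Cook's distance cutoff = 4/n = 4/28.
= 0.1429.

0.1429


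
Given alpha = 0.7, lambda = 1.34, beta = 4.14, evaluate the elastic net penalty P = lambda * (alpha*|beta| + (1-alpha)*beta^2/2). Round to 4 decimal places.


Compute:
L1 = 0.7 * 4.14 = 2.8980.
L2 = 0.3 * 4.14^2 / 2 = 2.5709.
Penalty = 1.34 * (2.8980 + 2.5709) = 7.3284.

7.3284


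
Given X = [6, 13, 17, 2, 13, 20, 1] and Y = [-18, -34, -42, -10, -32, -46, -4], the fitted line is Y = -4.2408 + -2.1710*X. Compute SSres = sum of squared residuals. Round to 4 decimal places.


Compute predicted values, then residuals = yi - yhat_i.
Residuals: [-0.7332, -1.5362, -0.8522, -1.4172, 0.4638, 1.6608, 2.4118].
SSres = sum(residual^2) = 14.4223.

14.4223


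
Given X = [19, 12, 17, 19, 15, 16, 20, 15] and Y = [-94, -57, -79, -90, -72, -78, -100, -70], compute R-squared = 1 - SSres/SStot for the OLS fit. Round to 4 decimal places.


Fit the OLS line: b0 = 7.0000, b1 = -5.2331.
SSres = 28.1654.
SStot = 1394.0000.
R^2 = 1 - 28.1654/1394.0000 = 0.9798.

0.9798


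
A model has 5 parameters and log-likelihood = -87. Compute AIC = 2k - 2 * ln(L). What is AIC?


AIC = 2*5 - 2*(-87).
= 10 + 174 = 184.

184


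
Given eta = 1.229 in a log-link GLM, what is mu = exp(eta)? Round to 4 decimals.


The inverse log link gives:
mu = exp(1.229) = 3.4178.

3.4178


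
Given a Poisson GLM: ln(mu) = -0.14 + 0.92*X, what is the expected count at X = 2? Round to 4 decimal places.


Compute eta = -0.14 + 0.92 * 2 = 1.7000.
Apply inverse link: mu = e^1.7000 = 5.4739.

5.4739


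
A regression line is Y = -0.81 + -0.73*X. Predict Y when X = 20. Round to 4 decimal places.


Substitute X = 20 into the equation:
Y = -0.81 + -0.73 * 20 = -0.81 + -14.6000 = -15.4100.

-15.4100


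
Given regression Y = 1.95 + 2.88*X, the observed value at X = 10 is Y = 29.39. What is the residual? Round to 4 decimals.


Predicted = 1.95 + 2.88 * 10 = 30.7500.
Residual = 29.39 - 30.7500 = -1.3600.

-1.3600


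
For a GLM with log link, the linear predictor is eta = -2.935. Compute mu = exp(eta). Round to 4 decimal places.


mu = exp(eta) = exp(-2.935).
= 0.0531.

0.0531


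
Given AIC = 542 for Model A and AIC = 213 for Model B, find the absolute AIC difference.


|AIC_A - AIC_B| = |542 - 213| = 329.
Model B is preferred (lower AIC).

329


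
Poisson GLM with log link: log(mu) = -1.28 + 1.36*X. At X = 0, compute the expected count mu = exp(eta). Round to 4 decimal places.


eta = -1.28 + 1.36 * 0 = -1.2800.
mu = exp(-1.2800) = 0.2780.

0.2780


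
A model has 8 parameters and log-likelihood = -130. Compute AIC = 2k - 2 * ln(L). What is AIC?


Compute:
2k = 2*8 = 16.
-2*loglik = -2*(-130) = 260.
AIC = 16 + 260 = 276.

276


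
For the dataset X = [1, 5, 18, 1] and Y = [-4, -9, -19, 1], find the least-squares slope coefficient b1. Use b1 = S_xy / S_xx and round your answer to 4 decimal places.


The sample means are xbar = 6.2500 and ybar = -7.7500.
Compute S_xx = 194.7500 and S_xy = -196.2500.
Slope b1 = S_xy / S_xx = -196.2500 / 194.7500 = -1.0077.

-1.0077


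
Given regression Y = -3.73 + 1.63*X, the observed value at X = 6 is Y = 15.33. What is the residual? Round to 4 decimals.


Predicted = -3.73 + 1.63 * 6 = 6.0500.
Residual = 15.33 - 6.0500 = 9.2800.

9.2800


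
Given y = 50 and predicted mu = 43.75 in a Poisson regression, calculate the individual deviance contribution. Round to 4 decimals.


Compute y*ln(y/mu) = 50*ln(50/43.75) = 50*0.133531 = 6.676550.
y - mu = 6.25.
D = 2*(6.676550 - (6.25)) = 0.853100, which rounds to 0.8531.

0.8531


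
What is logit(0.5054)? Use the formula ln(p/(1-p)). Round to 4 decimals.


Compute the odds: 0.5054/0.4946 = 1.0218.
Take the natural log: ln(1.0218) = 0.0216.

0.0216


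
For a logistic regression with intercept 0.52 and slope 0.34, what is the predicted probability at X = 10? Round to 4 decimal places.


Linear predictor: z = 0.52 + 0.34 * 10 = 3.9200.
P = 1/(1 + exp(-3.9200)) = 1/(1 + 0.0198) = 0.9805.

0.9805


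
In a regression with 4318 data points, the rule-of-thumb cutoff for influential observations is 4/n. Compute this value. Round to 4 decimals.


The threshold is 4/n.
4/4318 = 0.0009.

0.0009


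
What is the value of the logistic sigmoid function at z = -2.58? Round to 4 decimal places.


exp(2.5800) = 13.1971.
1 + exp(-z) = 14.1971.
sigmoid = 1/14.1971 = 0.0704.

0.0704


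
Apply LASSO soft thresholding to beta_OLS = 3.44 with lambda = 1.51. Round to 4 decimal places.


Absolute value: |3.44| = 3.44.
Compare to lambda = 1.51.
Since |beta| > lambda, coefficient = sign(beta)*(|beta| - lambda) = 1.9300.

1.9300


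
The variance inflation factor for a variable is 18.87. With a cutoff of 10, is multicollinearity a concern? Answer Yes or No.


Compare VIF = 18.87 to the threshold of 10.
18.87 >= 10, so the answer is Yes.

Yes


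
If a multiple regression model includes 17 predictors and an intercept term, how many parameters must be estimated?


Total coefficients = number of predictors + 1 (for the intercept).
= 17 + 1 = 18.

18


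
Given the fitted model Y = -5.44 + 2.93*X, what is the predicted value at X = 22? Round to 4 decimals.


Predicted value:
Y = -5.44 + (2.93)(22) = -5.44 + 64.4600 = 59.0200.

59.0200


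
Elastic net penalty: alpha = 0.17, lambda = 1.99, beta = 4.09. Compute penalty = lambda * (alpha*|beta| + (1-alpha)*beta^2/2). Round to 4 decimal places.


Compute:
L1 = 0.17 * 4.09 = 0.6953.
L2 = 0.83 * 4.09^2 / 2 = 6.9422.
Penalty = 1.99 * (0.6953 + 6.9422) = 15.1985.

15.1985


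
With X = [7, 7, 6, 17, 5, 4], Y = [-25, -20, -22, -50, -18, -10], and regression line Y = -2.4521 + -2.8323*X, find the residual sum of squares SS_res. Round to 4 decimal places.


Predicted values from Y = -2.4521 + -2.8323*X.
Residuals: [-2.7218, 2.2782, -2.5541, 0.6012, -1.3864, 3.7813].
SSres = 35.7036.

35.7036


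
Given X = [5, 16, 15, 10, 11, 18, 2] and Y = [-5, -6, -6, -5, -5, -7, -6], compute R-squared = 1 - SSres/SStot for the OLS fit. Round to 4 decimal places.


After computing the OLS fit (b0=-4.9739, b1=-0.0673):
SSres = 2.4863, SStot = 3.4286.
R^2 = 1 - 2.4863/3.4286 = 0.2748.

0.2748


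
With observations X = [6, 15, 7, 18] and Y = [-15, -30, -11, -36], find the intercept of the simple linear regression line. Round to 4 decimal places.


Compute b1 = -1.9714 from the OLS formula.
With xbar = 11.5000 and ybar = -23.0000, the intercept is:
b0 = -23.0000 - -1.9714 * 11.5000 = -0.3286.

-0.3286


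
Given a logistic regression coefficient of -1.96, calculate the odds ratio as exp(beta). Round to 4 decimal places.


exp(-1.96) = 0.1409.
So the odds ratio is 0.1409.

0.1409


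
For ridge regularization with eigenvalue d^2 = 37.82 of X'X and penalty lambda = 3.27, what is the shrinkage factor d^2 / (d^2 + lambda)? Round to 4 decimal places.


Compute the denominator: 37.82 + 3.27 = 41.0900.
Shrinkage factor = 37.82 / 41.0900 = 0.9204.

0.9204


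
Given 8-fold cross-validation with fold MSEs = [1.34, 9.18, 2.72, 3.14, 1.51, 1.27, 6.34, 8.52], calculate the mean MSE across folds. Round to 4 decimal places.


Add all fold MSEs: 34.0200.
Divide by k = 8: 34.0200/8 = 4.2525.

4.2525


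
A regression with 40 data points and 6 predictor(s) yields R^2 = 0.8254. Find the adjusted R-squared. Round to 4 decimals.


Plug in: Adj R^2 = 1 - (1 - 0.8254) * 39/33.
= 1 - 0.1746 * 39/33
= 1 - 6.8094 / 33
= 1 - 0.2063 = 0.7937.

0.7937


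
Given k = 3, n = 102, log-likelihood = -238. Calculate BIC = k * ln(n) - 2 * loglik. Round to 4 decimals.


k * ln(n) = 3 * ln(102) = 3 * 4.624973 = 13.874919.
-2 * loglik = -2 * (-238) = 476.
BIC = 13.874919 + 476 = 489.874919, which rounds to 489.8749.

489.8749


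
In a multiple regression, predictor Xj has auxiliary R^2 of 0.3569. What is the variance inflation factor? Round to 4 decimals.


VIF = 1 / (1 - 0.3569).
= 1 / 0.6431 = 1.5550.

1.5550


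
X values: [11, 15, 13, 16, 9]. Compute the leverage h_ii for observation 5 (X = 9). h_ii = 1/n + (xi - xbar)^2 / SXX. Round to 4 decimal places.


n = 5, xbar = 12.8000.
SXX = sum((xi - xbar)^2) = 32.8000.
h = 1/5 + (9 - 12.8000)^2 / 32.8000 = 0.6402.

0.6402


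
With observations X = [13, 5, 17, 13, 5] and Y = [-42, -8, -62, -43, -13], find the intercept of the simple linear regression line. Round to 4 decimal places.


Compute b1 = -4.1944 from the OLS formula.
With xbar = 10.6000 and ybar = -33.6000, the intercept is:
b0 = -33.6000 - -4.1944 * 10.6000 = 10.8611.

10.8611


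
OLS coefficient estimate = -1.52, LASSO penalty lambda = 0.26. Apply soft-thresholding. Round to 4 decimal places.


|beta_OLS| = 1.52.
lambda = 0.26.
Since |beta| > lambda, coefficient = sign(beta)*(|beta| - lambda) = -1.2600.
Result = -1.2600.

-1.2600


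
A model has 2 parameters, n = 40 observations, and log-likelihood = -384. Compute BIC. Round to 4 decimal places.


Compute k*ln(n) = 2*ln(40) = 2*3.688879 = 7.377758.
Then -2*loglik = 768.
BIC = 7.377758 + 768 = 775.377758, which rounds to 775.3778.

775.3778


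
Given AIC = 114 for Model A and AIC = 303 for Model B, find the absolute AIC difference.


Absolute difference = |114 - 303| = 189.
The model with lower AIC (A) is preferred.

189


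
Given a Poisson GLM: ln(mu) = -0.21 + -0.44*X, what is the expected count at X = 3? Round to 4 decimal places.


Compute eta = -0.21 + -0.44 * 3 = -1.5300.
Apply inverse link: mu = e^-1.5300 = 0.2165.

0.2165


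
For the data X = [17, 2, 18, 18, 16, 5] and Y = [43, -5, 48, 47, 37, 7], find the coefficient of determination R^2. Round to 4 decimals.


The fitted line is Y = -10.3560 + 3.1465*X.
SSres = 15.9319, SStot = 2583.5000.
R^2 = 1 - SSres/SStot = 0.9938.

0.9938


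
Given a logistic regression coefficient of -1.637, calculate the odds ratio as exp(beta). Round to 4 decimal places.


Odds ratio = exp(beta) = exp(-1.637).
= 0.1946.

0.1946


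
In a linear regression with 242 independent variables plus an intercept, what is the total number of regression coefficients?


Including the intercept, the model has 242 predictor coefficients + 1 intercept.
Total = 243.

243


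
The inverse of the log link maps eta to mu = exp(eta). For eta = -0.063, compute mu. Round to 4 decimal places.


Apply the inverse link:
mu = e^-0.063 = 0.9389.

0.9389


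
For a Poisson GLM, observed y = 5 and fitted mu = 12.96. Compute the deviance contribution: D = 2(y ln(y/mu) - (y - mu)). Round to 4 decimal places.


y/mu = 5/12.96 = 0.385802 (approx.), and ln(5/12.96) = -0.952430.
y * ln(y/mu) = 5 * -0.952430 = -4.762150.
y - mu = -7.96.
D = 2 * (-4.762150 - -7.96) = 6.395700, which rounds to 6.3957.

6.3957


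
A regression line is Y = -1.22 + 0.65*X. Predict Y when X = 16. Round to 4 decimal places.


Plug X = 16 into Y = -1.22 + 0.65*X:
Y = -1.22 + 10.4000 = 9.1800.

9.1800


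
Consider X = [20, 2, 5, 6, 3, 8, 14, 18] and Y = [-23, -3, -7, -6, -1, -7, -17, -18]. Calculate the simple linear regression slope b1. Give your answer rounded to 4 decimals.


First compute the means: xbar = 9.5000, ybar = -10.2500.
Then S_xx = sum((xi - xbar)^2) = 336.0000.
S_xy = sum((xi - xbar)(yi - ybar)) = -379.0000.
b1 = S_xy / S_xx = -379.0000 / 336.0000 = -1.1280.

-1.1280


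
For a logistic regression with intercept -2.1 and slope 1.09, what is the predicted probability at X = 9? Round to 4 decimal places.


Compute z = -2.1 + (1.09)(9) = 7.7100.
exp(-z) = 0.0004.
P = 1/(1 + 0.0004) = 0.9996.

0.9996


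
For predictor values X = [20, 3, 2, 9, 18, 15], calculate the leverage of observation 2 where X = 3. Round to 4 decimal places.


Compute xbar = 11.1667 with n = 6 observations.
SXX = 294.8333.
Leverage = 1/6 + (3 - 11.1667)^2/294.8333 = 0.3929.

0.3929


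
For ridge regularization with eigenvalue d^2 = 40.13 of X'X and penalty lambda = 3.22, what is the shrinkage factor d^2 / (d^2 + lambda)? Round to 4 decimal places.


d^2 + lambda = 40.13 + 3.22 = 43.3500.
Shrinkage factor = 40.13/43.3500 = 0.9257.

0.9257


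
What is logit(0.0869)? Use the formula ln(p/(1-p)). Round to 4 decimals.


The odds are p/(1-p) = 0.0869 / 0.9131 = 0.0952.
logit(p) = ln(0.0952) = -2.3521.

-2.3521


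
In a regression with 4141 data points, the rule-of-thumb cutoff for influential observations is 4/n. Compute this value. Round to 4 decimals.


The threshold is 4/n.
4/4141 = 0.0010.

0.0010


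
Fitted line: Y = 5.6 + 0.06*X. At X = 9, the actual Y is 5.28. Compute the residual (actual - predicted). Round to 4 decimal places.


Compute yhat = 5.6 + (0.06)(9) = 6.1400.
Residual = actual - predicted = 5.28 - 6.1400 = -0.8600.

-0.8600


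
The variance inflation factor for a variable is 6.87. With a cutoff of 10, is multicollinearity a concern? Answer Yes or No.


Check: VIF = 6.87 vs threshold = 10.
Since 6.87 < 10, the answer is No.

No


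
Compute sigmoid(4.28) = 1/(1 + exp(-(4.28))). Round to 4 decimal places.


First, exp(-4.2800) = 0.0138.
Then sigma(z) = 1/(1 + 0.0138) = 0.9863.

0.9863


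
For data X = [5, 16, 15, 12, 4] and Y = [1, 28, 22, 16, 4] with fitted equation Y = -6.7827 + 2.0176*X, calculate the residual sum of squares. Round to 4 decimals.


Predicted values from Y = -6.7827 + 2.0176*X.
Residuals: [-2.3053, 2.5011, -1.4813, -1.4285, 2.7123].
SSres = 23.1613.

23.1613


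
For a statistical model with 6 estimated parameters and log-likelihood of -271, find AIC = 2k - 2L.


Compute:
2k = 2*6 = 12.
-2*loglik = -2*(-271) = 542.
AIC = 12 + 542 = 554.

554


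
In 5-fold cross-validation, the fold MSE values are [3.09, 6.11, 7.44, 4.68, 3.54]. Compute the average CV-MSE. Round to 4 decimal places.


Add all fold MSEs: 24.8600.
Divide by k = 5: 24.8600/5 = 4.9720.

4.9720


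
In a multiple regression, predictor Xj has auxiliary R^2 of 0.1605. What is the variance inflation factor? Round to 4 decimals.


Denominator: 1 - 0.1605 = 0.8395.
VIF = 1 / 0.8395 = 1.1912.

1.1912


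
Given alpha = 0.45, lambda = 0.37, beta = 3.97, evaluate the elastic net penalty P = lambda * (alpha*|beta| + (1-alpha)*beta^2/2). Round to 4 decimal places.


alpha * |beta| = 0.45 * 3.97 = 1.7865.
(1-alpha) * beta^2/2 = 0.55 * 15.7609/2 = 4.3342.
Total = 0.37 * (1.7865 + 4.3342) = 2.2647.

2.2647


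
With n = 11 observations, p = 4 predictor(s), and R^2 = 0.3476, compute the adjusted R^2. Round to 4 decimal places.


Plug in: Adj R^2 = 1 - (1 - 0.3476) * 10/6.
= 1 - 0.6524 * 10/6
= 1 - 6.5240 / 6
= 1 - 1.0873 = -0.0873.

-0.0873


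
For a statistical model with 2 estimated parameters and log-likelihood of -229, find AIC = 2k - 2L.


Compute:
2k = 2*2 = 4.
-2*loglik = -2*(-229) = 458.
AIC = 4 + 458 = 462.

462


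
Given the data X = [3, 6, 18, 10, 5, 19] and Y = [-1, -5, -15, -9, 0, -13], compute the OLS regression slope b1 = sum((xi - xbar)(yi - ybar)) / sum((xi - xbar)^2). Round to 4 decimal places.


The sample means are xbar = 10.1667 and ybar = -7.1667.
Compute S_xx = 234.8333 and S_xy = -202.8333.
Slope b1 = S_xy / S_xx = -202.8333 / 234.8333 = -0.8637.

-0.8637


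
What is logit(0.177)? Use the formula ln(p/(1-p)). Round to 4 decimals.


1 - p = 0.823.
p/(1-p) = 0.2151.
logit = ln(0.2151) = -1.5368.

-1.5368


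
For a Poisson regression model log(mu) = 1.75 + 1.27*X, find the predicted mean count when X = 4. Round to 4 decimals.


Compute eta = 1.75 + 1.27 * 4 = 6.8300.
Apply inverse link: mu = e^6.8300 = 925.1908.

925.1908


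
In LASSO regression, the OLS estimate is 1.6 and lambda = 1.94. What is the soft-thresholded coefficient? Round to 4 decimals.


Check: |1.6| = 1.6 vs lambda = 1.94.
Since |beta| <= lambda, the coefficient is set to 0.
Soft-thresholded coefficient = 0.0000.

0.0000


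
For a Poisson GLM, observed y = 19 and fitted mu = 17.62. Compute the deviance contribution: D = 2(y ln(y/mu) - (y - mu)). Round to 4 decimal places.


Compute y*ln(y/mu) = 19*ln(19/17.62) = 19*0.075404 = 1.432676.
y - mu = 1.38.
D = 2*(1.432676 - (1.38)) = 0.105352, which rounds to 0.1054.

0.1054


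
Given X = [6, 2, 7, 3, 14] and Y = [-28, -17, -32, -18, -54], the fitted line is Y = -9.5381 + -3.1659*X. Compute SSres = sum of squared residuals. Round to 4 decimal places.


Compute predicted values, then residuals = yi - yhat_i.
Residuals: [0.5335, -1.1301, -0.3006, 1.0358, -0.1393].
SSres = sum(residual^2) = 2.7444.

2.7444


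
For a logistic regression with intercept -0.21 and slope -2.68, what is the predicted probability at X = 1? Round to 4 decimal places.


Compute z = -0.21 + (-2.68)(1) = -2.8900.
exp(-z) = 17.9933.
P = 1/(1 + 17.9933) = 0.0527.

0.0527


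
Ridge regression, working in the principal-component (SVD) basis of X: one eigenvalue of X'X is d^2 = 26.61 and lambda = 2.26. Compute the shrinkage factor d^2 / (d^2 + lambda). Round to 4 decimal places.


d^2 + lambda = 26.61 + 2.26 = 28.8700.
Shrinkage factor = 26.61/28.8700 = 0.9217.

0.9217


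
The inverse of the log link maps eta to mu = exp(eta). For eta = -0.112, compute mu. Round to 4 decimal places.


mu = exp(eta) = exp(-0.112).
= 0.8940.

0.8940


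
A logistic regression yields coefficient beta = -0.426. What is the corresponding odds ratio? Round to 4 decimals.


The odds ratio is computed as:
OR = e^(-0.426) = 0.6531.

0.6531


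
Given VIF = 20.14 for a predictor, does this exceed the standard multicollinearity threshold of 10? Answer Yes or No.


Check: VIF = 20.14 vs threshold = 10.
Since 20.14 >= 10, the answer is Yes.

Yes


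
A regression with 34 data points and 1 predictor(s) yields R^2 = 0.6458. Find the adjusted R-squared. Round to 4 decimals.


Using the formula:
(1 - 0.6458) = 0.3542.
Multiply by 33/32: 0.3542 * 33 = 11.6886, then 11.6886 / 32 = 0.3653.
Adj R^2 = 1 - 0.3653 = 0.6347.

0.6347


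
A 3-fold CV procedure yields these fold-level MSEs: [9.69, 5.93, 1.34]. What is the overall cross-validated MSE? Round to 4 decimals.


Add all fold MSEs: 16.9600.
Divide by k = 3: 16.9600/3 = 5.6533.

5.6533


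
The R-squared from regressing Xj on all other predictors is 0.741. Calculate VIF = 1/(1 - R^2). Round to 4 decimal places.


Using VIF = 1/(1 - R^2_j):
1 - 0.741 = 0.259.
VIF = 3.8610.

3.8610


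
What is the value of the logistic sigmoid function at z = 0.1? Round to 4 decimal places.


exp(-0.1000) = 0.9048.
1 + exp(-z) = 1.9048.
sigmoid = 1/1.9048 = 0.5250.

0.5250


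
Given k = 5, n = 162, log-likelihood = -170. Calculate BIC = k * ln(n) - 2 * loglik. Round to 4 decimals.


Compute k*ln(n) = 5*ln(162) = 5*5.087596 = 25.437980.
Then -2*loglik = 340.
BIC = 25.437980 + 340 = 365.437980, which rounds to 365.4380.

365.4380


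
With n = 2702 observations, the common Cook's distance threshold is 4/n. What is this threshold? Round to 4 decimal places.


The threshold is 4/n.
4/2702 = 0.0015.

0.0015


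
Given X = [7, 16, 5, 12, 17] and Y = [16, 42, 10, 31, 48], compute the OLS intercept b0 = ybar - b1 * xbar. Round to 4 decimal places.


First find the slope: b1 = 3.0583.
Means: xbar = 11.4000, ybar = 29.4000.
b0 = ybar - b1 * xbar = 29.4000 - 3.0583 * 11.4000 = -5.4647.

-5.4647


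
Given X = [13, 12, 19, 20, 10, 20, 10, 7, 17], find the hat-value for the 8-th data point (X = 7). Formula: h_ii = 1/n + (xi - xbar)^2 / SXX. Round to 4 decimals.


n = 9, xbar = 14.2222.
SXX = sum((xi - xbar)^2) = 191.5556.
h = 1/9 + (7 - 14.2222)^2 / 191.5556 = 0.3834.

0.3834


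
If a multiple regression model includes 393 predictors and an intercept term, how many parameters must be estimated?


Each predictor gets one coefficient, plus one intercept.
Total parameters = 393 + 1 = 394.

394


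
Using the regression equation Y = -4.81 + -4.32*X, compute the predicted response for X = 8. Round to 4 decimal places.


Substitute X = 8 into the equation:
Y = -4.81 + -4.32 * 8 = -4.81 + -34.5600 = -39.3700.

-39.3700


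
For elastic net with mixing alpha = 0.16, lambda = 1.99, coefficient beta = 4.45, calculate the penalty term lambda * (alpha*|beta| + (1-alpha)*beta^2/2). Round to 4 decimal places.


Compute:
L1 = 0.16 * 4.45 = 0.7120.
L2 = 0.84 * 4.45^2 / 2 = 8.3171.
Penalty = 1.99 * (0.7120 + 8.3171) = 17.9678.

17.9678


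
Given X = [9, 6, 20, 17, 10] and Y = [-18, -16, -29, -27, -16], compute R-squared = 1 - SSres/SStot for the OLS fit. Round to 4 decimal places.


Fit the OLS line: b0 = -8.3120, b1 = -1.0394.
SSres = 10.5875.
SStot = 158.8000.
R^2 = 1 - 10.5875/158.8000 = 0.9333.

0.9333


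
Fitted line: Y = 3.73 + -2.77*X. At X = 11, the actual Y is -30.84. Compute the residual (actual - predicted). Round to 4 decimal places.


Compute yhat = 3.73 + (-2.77)(11) = -26.7400.
Residual = actual - predicted = -30.84 - -26.7400 = -4.1000.

-4.1000


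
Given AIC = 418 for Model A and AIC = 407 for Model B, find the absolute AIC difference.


Compute |418 - 407| = 11.
Model B has the smaller AIC.

11


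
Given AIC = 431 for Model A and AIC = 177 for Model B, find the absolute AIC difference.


Compute |431 - 177| = 254.
Model B has the smaller AIC.

254


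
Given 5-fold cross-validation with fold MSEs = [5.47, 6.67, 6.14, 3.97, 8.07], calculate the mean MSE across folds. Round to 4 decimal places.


Total MSE across folds = 30.3200.
CV-MSE = 30.3200/5 = 6.0640.

6.0640


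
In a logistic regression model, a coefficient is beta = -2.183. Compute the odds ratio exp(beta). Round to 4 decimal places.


Odds ratio = exp(beta) = exp(-2.183).
= 0.1127.

0.1127


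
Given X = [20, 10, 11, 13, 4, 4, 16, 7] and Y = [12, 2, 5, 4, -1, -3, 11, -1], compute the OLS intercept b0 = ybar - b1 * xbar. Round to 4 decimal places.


First find the slope: b1 = 0.9464.
Means: xbar = 10.6250, ybar = 3.6250.
b0 = ybar - b1 * xbar = 3.6250 - 0.9464 * 10.6250 = -6.4305.

-6.4305


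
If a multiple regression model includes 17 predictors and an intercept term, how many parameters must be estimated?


Each predictor gets one coefficient, plus one intercept.
Total parameters = 17 + 1 = 18.

18


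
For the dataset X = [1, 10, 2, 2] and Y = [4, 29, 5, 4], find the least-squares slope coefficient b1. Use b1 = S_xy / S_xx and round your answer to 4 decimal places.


First compute the means: xbar = 3.7500, ybar = 10.5000.
Then S_xx = sum((xi - xbar)^2) = 52.7500.
S_xy = sum((xi - xbar)(yi - ybar)) = 154.5000.
b1 = S_xy / S_xx = 154.5000 / 52.7500 = 2.9289.

2.9289


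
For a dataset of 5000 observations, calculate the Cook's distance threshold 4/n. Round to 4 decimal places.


Using the rule of thumb:
Threshold = 4 / 5000 = 0.0008.

0.0008
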